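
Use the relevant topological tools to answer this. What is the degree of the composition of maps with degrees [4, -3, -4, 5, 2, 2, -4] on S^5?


Degree is multiplicative: deg(composition) = product of degrees.
= (4) * (-3) * (-4) * (5) * (2) * (2) * (-4) = -3840

-3840


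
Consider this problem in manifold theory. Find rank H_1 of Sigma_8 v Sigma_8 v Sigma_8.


For a wedge X v Y: reduced H_k(X v Y) = H_k(X) + H_k(Y).
Each Sigma_g contributes b_1 = 2g.
b_1 = 16 + 16 + 16 = 48

48


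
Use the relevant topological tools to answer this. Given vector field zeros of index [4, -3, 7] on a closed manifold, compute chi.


Poincare-Hopf: chi(M) = sum of indices of zeros.
chi = (4) + (-3) + (7) = 8

8


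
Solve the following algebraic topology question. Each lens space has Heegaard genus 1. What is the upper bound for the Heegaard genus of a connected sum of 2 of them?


Heegaard genus satisfies g(A#B) <= g(A) + g(B).
Each lens space has g = 1.
Upper bound: 2 * 1 = 2

2


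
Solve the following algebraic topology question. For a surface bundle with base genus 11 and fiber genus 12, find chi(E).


For a fiber bundle F -> E -> B (with CW structure): chi(E) = chi(B) * chi(F).
chi(Sigma_11) = -20, chi(Sigma_12) = -22.
chi(E) = (-20) * (-22) = 440

440


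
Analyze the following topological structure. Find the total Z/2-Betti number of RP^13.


H^k(RP^13; Z/2) = Z/2 for each 0 <= k <= 13.
Total dimension = 13 + 1 = 14

14


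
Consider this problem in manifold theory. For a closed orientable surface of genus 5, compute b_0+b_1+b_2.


For Sigma_5: b_0 = 1, b_1 = 2g = 10, b_2 = 1.
Total = 1 + 10 + 1 = 12

12


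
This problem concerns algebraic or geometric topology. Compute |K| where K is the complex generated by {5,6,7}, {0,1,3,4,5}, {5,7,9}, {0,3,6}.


Each maximal simplex on m vertices has 2^m - 1 nonempty faces.
Take the union (dedupe shared faces).
Total distinct faces = 44

44


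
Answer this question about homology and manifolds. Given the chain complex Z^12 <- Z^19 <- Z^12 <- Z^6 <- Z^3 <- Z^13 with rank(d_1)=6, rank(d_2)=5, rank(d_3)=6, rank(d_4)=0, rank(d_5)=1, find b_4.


rank H_k = rank(ker d_k) - rank(im d_{k+1}).
rank(ker d_4) = rank(C_4) - rank(d_4) = 3 - 0 = 3.
rank(im d_{4+1}) = 1.
rank H_4 = 3 - 1 = 2

2


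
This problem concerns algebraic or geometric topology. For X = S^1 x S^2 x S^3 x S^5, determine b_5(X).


Each S^d has Poincare polynomial 1 + t^d.
The product S^1 x S^2 x S^3 x S^5 has Poincare polynomial prod(1+t^d_i).
Expanding: b_0=1, b_1=1, b_2=1, b_3=2, b_4=1, b_5=2, b_6=2, b_7=1, b_8=2, b_9=1, b_10=1, b_11=1.
b_5 = 2

2


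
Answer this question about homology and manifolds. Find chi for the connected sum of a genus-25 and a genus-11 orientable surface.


chi(Sigma_25) = 2 - 2*25 = -48
chi(Sigma_11) = 2 - 2*11 = -20
For surfaces: chi(A#B) = chi(A) + chi(B) - 2.
chi = -48 + -20 - 2 = -70

-70


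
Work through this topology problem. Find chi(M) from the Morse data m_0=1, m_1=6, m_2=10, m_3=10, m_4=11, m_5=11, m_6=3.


Morse theory: chi(M) = sum_k (-1)^k m_k where m_k = #(index-k critical points).
= (1) + (-6) + (10) + (-10) + (11) + (-11) + (3) = -2

-2


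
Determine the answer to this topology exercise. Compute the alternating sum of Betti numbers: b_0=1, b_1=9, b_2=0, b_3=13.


chi = sum_k (-1)^k b_k.
= (1) + (-9) + (0) + (-13)
= -21

-21


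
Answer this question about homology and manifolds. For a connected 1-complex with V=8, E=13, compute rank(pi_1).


For a connected graph: rank(pi_1) = b_1 = E - V + 1 = 1 - chi.
chi = V - E = 8 - 13 = -5.
rank = 1 - (-5) = 13 - 8 + 1 = 6

6


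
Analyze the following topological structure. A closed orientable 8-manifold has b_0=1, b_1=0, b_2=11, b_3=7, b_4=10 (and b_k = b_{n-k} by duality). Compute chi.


By Poincare duality b_k = b_{8-k}, so full Betti numbers: b_0=1, b_1=0, b_2=11, b_3=7, b_4=10, b_5=7, b_6=11, b_7=0, b_8=1.
chi = sum (-1)^k b_k = 20

20


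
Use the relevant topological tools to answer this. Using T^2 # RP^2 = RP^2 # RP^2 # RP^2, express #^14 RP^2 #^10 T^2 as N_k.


Since a >= 1, the sum is non-orientable; each T^2 can be replaced by RP^2 # RP^2 (since T^2#RP^2 = 3RP^2).
Total crosscaps k = 14 + 2*10 = 34.
Check via chi: chi = 14*1 + 10*0 - (14+10-1)*2 = -32 = 2 - k = -32. Consistent.

34


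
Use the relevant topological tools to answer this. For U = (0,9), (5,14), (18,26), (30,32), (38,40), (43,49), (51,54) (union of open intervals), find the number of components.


Sort and merge overlapping open intervals.
Merged: (0,14), (18,26), (30,32), (38,40), (43,49), (51,54).
Number of components = 6

6


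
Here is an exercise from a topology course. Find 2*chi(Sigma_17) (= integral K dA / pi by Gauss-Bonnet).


Gauss-Bonnet: integral K dA = 2*pi*chi(M).
chi(Sigma_17) = 2 - 2*17 = -32.
(integral K dA)/pi = 2*chi = 2*(-32) = -64

-64


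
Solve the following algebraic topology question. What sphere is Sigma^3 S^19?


Each suspension raises dimension by 1: Sigma S^n = S^{n+1}.
Sigma^3 S^19 = S^{19+3} = S^22

22


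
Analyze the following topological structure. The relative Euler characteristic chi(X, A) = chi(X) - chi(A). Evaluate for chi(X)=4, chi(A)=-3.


Relative Euler characteristic: chi(X, A) = chi(X) - chi(A).
= 4 - (-3) = 7

7


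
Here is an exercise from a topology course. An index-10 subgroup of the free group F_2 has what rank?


Nielsen-Schreier: an index-n subgroup of F_r is free of rank 1 + n(r-1).
Equivalently: chi(cover) = n*chi(base); chi(vee_r S^1) = 1 - 2 = -1.
chi(E) = 10*(-1) = -10; rank = 1 - chi(E) = 1 - (-10) = 11.
rank = 1 + 10*(2-1) = 1 + 10 = 11

11


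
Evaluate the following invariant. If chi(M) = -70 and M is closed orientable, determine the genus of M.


chi = 2 - 2g for closed orientable surfaces.
-70 = 2 - 2g
2g = 2 - (-70) = 72
g = 36

36


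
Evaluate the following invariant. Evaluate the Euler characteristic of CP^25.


CP^25 has one cell in each even dimension 0, 2, ..., 2*25 (25+1 cells total).
All cells are even-dimensional, so chi = number of cells.
chi = 25 + 1 = 26

26


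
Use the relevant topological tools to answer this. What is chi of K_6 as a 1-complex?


K_6: V = 6, E = C(6,2) = 15.
chi = V - E = 6 - 15 = -9

-9


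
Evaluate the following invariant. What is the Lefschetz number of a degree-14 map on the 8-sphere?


On S^8: L(f) = tr(f_0*) + (-1)^8 tr(f_8*) = 1 + (-1)^8 * deg(f).
L(f) = 1 + (-1)^8 * 14 = 1 + 14 = 15

15


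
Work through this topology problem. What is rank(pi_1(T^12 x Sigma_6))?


pi_1(A x B) = pi_1(A) x pi_1(B); rank of abelianization = b_1.
b_1(T^12) = 12, b_1(Sigma_6) = 2*6 = 12.
b_1(product) = 12 + 12 = 24

24


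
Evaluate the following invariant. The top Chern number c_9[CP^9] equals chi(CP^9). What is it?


For any closed oriented manifold, <e(TM),[M]> = chi(M).
chi(CP^9) = 9+1 = 10

10


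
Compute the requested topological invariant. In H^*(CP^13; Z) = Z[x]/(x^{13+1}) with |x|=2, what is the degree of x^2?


|x| = 2 in H^*(CP^n).
|x^2| = 2 * |x| = 2 * 2 = 4

4


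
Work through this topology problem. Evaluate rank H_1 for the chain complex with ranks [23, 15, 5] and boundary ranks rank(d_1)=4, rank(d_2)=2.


rank H_k = rank(ker d_k) - rank(im d_{k+1}).
rank(ker d_1) = rank(C_1) - rank(d_1) = 15 - 4 = 11.
rank(im d_{1+1}) = 2.
rank H_1 = 11 - 2 = 9

9


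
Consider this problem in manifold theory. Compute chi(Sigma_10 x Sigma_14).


chi(Sigma_10) = 2 - 2*10 = -18
chi(Sigma_14) = 2 - 2*14 = -26
chi(product) = (-18) * (-26) = 468

468


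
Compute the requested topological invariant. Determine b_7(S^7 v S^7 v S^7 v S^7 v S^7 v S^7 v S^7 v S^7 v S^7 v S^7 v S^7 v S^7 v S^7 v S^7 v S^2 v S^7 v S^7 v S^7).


For a wedge of spheres, H_k (k>0) is free on one generator per sphere of dimension k.
Spheres of dimension 7: count = 17.
b_7 = 17

17


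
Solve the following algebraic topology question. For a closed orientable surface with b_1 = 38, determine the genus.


For a closed orientable surface: b_1 = 2g.
38 = 2g
g = 38 / 2 = 19

19


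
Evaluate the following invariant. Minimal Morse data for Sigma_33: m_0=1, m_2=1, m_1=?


A perfect Morse function has m_k = b_k.
For Sigma_33: b_0=1, b_1=2g=66, b_2=1.
Saddles m_1 = 2g = 66

66


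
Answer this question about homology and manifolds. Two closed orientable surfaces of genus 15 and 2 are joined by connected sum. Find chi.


chi(Sigma_15) = 2 - 2*15 = -28
chi(Sigma_2) = 2 - 2*2 = -2
For surfaces: chi(A#B) = chi(A) + chi(B) - 2.
chi = -28 + -2 - 2 = -32

-32


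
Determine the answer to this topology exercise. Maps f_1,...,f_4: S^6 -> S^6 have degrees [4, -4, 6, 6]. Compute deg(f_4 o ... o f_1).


Degree is multiplicative: deg(composition) = product of degrees.
= (4) * (-4) * (6) * (6) = -576

-576


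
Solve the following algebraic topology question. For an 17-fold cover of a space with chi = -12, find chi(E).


For a finite covering: chi(E) = (number of sheets) * chi(B).
chi(E) = 17 * (-12) = -204

-204


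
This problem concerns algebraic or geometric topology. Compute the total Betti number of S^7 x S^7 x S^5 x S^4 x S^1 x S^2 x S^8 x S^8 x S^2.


Total Betti number is multiplicative under products.
Each S^d (d>=1) has total Betti number 2.
There are 9 sphere factors.
Total = 2^9 = 512

512


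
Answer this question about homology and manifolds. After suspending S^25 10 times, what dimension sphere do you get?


Each suspension raises dimension by 1: Sigma S^n = S^{n+1}.
Sigma^10 S^25 = S^{25+10} = S^35

35


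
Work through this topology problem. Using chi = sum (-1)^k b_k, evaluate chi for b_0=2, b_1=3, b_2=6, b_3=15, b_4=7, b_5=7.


chi = sum_k (-1)^k b_k.
= (2) + (-3) + (6) + (-15) + (7) + (-7)
= -10

-10


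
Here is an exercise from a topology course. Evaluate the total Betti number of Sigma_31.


For Sigma_31: b_0 = 1, b_1 = 2g = 62, b_2 = 1.
Total = 1 + 62 + 1 = 64

64


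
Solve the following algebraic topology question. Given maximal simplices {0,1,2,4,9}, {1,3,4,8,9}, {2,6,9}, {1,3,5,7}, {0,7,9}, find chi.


Enumerate all faces; f-vector: f_0=10, f_1=26, f_2=25, f_3=11, f_4=2.
chi = sum (-1)^k f_k = 0

0


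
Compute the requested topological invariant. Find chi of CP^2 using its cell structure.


CP^2 has one cell in each even dimension 0, 2, ..., 2*2 (2+1 cells total).
All cells are even-dimensional, so chi = number of cells.
chi = 2 + 1 = 3

3


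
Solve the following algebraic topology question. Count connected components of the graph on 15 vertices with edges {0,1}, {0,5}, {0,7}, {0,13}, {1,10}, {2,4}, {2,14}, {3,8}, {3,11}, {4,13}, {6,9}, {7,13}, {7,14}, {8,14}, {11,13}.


Run DFS/union-find over 15 vertices.
V = 15, E = 15.
Number of components = 3

3


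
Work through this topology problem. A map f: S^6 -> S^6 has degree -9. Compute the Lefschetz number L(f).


On S^6: L(f) = tr(f_0*) + (-1)^6 tr(f_6*) = 1 + (-1)^6 * deg(f).
L(f) = 1 + (-1)^6 * -9 = 1 + -9 = -8

-8


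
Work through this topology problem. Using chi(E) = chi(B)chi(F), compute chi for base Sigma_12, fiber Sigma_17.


For a fiber bundle F -> E -> B (with CW structure): chi(E) = chi(B) * chi(F).
chi(Sigma_12) = -22, chi(Sigma_17) = -32.
chi(E) = (-22) * (-32) = 704

704


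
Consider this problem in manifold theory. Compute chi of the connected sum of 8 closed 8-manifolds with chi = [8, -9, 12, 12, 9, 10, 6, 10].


For n-manifolds: chi(A#B) = chi(A) + chi(B) - chi(S^8).
chi(S^8) = 1 + (-1)^8 = 2.
chi(#) = (sum chi_i) - (8-1)*chi(S^8) = 58 - 7*2 = 44

44


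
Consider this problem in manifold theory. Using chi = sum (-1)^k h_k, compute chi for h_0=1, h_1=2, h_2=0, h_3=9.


Handles of index k contribute (-1)^k to chi (same as CW cells).
chi = (1) + (-2) + (0) + (-9) = -10

-10


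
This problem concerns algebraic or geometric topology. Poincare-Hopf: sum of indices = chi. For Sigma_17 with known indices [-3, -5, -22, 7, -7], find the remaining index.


Poincare-Hopf: sum of indices = chi(M).
chi(Sigma_17) = 2 - 2*17 = -32.
Sum of known indices = -30.
x = chi - (sum known) = -32 - (-30) = -2

-2


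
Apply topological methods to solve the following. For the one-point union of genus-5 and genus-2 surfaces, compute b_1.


For a wedge: H_1(A v B) = H_1(A) + H_1(B).
b_1(Sigma_5) = 10, b_1(Sigma_2) = 4.
b_1 = 10 + 4 = 14

14


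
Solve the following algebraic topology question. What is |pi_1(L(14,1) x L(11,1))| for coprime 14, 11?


pi_1(X x Y) = pi_1(X) x pi_1(Y).
pi_1(L(14,1)) = Z/14, pi_1(L(11,1)) = Z/11.
|Z/14 x Z/11| = 14 * 11 = 154

154


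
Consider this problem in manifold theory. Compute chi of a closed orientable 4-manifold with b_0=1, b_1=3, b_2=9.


By Poincare duality b_k = b_{4-k}, so full Betti numbers: b_0=1, b_1=3, b_2=9, b_3=3, b_4=1.
chi = sum (-1)^k b_k = 5

5


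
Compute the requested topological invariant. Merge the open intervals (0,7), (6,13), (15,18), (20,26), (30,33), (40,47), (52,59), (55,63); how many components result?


Sort and merge overlapping open intervals.
Merged: (0,13), (15,18), (20,26), (30,33), (40,47), (52,63).
Number of components = 6

6


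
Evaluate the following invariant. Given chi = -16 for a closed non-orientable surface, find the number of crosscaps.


chi = 2 - k for closed non-orientable surfaces with k crosscaps.
-16 = 2 - k
k = 2 - (-16) = 18

18


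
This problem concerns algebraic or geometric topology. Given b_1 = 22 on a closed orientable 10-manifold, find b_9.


Poincare duality for closed orientable n-manifolds: b_k = b_{n-k}.
Here n = 10, so b_9 = b_1 = 22

22


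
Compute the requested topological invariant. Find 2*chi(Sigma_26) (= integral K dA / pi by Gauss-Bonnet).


Gauss-Bonnet: integral K dA = 2*pi*chi(M).
chi(Sigma_26) = 2 - 2*26 = -50.
(integral K dA)/pi = 2*chi = 2*(-50) = -100

-100


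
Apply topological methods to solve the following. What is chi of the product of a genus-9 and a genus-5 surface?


chi(Sigma_9) = 2 - 2*9 = -16
chi(Sigma_5) = 2 - 2*5 = -8
chi(product) = (-16) * (-8) = 128

128


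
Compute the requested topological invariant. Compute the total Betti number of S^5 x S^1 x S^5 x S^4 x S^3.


Total Betti number is multiplicative under products.
Each S^d (d>=1) has total Betti number 2.
There are 5 sphere factors.
Total = 2^5 = 32

32


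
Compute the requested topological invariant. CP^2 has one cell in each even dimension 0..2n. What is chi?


CP^2 has one cell in each even dimension 0, 2, ..., 2*2 (2+1 cells total).
All cells are even-dimensional, so chi = number of cells.
chi = 2 + 1 = 3

3


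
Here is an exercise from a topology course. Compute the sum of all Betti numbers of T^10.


b_k(T^10) = C(10,k), so the sum over k is sum_k C(10,k) = 2^10.
Total = 2^10 = 1024

1024


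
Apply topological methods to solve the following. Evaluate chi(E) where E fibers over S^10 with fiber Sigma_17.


chi(S^10) = 2 (n even), chi(Sigma_17) = 2 - 2*17 = -32.
chi(E) = 2 * (-32) = -64

-64


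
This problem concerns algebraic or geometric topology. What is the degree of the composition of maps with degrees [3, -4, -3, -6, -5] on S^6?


Degree is multiplicative: deg(composition) = product of degrees.
= (3) * (-4) * (-3) * (-6) * (-5) = 1080

1080


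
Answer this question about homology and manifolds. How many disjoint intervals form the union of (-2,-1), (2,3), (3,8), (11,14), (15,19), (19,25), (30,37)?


Sort and merge overlapping open intervals.
Merged: (-2,-1), (2,3), (3,8), (11,14), (15,19), (19,25), (30,37).
Number of components = 7

7


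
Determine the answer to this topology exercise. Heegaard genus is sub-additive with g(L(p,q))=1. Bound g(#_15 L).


Heegaard genus satisfies g(A#B) <= g(A) + g(B).
Each lens space has g = 1.
Upper bound: 15 * 1 = 15

15


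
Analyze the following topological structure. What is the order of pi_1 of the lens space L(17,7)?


pi_1(L(p,q)) = Z/pZ for any q coprime to p.
|pi_1(L(17,7))| = 17

17


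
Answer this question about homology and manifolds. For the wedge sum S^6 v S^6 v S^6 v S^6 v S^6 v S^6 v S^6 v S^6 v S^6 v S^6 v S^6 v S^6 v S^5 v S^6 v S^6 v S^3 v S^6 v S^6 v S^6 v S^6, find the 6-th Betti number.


For a wedge of spheres, H_k (k>0) is free on one generator per sphere of dimension k.
Spheres of dimension 6: count = 18.
b_6 = 18

18


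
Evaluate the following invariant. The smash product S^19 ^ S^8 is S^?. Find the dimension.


S^m ^ S^n = S^{m+n}.
k = 19 + 8 = 27

27


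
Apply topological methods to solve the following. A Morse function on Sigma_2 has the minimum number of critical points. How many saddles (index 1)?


A perfect Morse function has m_k = b_k.
For Sigma_2: b_0=1, b_1=2g=4, b_2=1.
Saddles m_1 = 2g = 4

4


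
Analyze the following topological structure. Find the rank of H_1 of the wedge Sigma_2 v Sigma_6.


For a wedge: H_1(A v B) = H_1(A) + H_1(B).
b_1(Sigma_2) = 4, b_1(Sigma_6) = 12.
b_1 = 4 + 12 = 16

16


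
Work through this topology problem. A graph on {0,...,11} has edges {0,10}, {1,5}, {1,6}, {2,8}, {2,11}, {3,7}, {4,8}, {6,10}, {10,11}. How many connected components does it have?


Run DFS/union-find over 12 vertices.
V = 12, E = 9.
Number of components = 3

3


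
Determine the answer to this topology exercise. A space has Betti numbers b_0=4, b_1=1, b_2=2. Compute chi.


chi = sum_k (-1)^k b_k.
= (4) + (-1) + (2)
= 5

5


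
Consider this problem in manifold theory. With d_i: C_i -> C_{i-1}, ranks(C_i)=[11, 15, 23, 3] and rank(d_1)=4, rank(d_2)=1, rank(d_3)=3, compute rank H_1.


rank H_k = rank(ker d_k) - rank(im d_{k+1}).
rank(ker d_1) = rank(C_1) - rank(d_1) = 15 - 4 = 11.
rank(im d_{1+1}) = 1.
rank H_1 = 11 - 1 = 10

10


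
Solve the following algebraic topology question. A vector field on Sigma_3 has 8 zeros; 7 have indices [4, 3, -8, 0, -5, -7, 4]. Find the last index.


Poincare-Hopf: sum of indices = chi(M).
chi(Sigma_3) = 2 - 2*3 = -4.
Sum of known indices = -9.
x = chi - (sum known) = -4 - (-9) = 5

5


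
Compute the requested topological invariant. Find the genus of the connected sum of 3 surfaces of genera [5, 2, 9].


Genus is additive under connected sum of orientable surfaces.
g = 5 + 2 + 9 = 16

16


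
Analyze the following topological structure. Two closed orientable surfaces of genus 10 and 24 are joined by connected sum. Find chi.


chi(Sigma_10) = 2 - 2*10 = -18
chi(Sigma_24) = 2 - 2*24 = -46
For surfaces: chi(A#B) = chi(A) + chi(B) - 2.
chi = -18 + -46 - 2 = -66

-66


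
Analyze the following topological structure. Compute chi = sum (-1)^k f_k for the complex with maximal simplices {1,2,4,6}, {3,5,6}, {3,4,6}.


Enumerate all faces; f-vector: f_0=6, f_1=10, f_2=6, f_3=1.
chi = sum (-1)^k f_k = 1

1


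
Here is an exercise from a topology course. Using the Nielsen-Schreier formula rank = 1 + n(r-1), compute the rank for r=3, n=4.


Nielsen-Schreier: an index-n subgroup of F_r is free of rank 1 + n(r-1).
Equivalently: chi(cover) = n*chi(base); chi(vee_r S^1) = 1 - 3 = -2.
chi(E) = 4*(-2) = -8; rank = 1 - chi(E) = 1 - (-8) = 9.
rank = 1 + 4*(3-1) = 1 + 8 = 9

9


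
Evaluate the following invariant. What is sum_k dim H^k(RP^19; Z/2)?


H^k(RP^19; Z/2) = Z/2 for each 0 <= k <= 19.
Total dimension = 19 + 1 = 20

20


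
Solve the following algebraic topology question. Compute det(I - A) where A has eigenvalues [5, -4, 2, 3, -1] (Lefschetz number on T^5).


For a torus self-map: L(f) = det(I - A) where A acts on H_1.
L(f) = (1-5) * (1--4) * (1-2) * (1-3) * (1--1) = -4 * 5 * -1 * -2 * 2 = -80

-80


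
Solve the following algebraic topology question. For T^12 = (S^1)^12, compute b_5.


By the Kunneth formula, b_k(T^n) = C(n,k).
b_5(T^12) = C(12,5).
C(12,5) = 12!/(5!*7!) = 792

792


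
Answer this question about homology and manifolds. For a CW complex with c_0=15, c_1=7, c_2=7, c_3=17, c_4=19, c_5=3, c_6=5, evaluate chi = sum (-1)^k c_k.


chi = sum_k (-1)^k c_k.
= (-1)^0*15 + (-1)^1*7 + (-1)^2*7 + (-1)^3*17 + (-1)^4*19 + (-1)^5*3 + (-1)^6*5
= (15) + (-7) + (7) + (-17) + (19) + (-3) + (5)
= 19

19


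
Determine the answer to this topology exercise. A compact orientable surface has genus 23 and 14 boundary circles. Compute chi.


For a compact orientable surface with genus g and b boundary components: chi = 2 - 2g - b.
chi = 2 - 2*23 - 14 = 2 - 46 - 14 = -58

-58


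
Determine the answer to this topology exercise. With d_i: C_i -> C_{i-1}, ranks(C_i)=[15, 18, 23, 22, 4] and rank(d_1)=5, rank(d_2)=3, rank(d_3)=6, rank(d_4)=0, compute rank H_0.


rank H_k = rank(ker d_k) - rank(im d_{k+1}).
rank(ker d_0) = rank(C_0) - rank(d_0) = 15 - 0 = 15.
rank(im d_{0+1}) = 5.
rank H_0 = 15 - 5 = 10

10


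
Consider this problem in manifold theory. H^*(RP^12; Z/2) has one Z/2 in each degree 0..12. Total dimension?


H^k(RP^12; Z/2) = Z/2 for each 0 <= k <= 12.
Total dimension = 12 + 1 = 13

13


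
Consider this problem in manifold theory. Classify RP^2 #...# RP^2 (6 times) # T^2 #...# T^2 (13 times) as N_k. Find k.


Since a >= 1, the sum is non-orientable; each T^2 can be replaced by RP^2 # RP^2 (since T^2#RP^2 = 3RP^2).
Total crosscaps k = 6 + 2*13 = 32.
Check via chi: chi = 6*1 + 13*0 - (6+13-1)*2 = -30 = 2 - k = -30. Consistent.

32


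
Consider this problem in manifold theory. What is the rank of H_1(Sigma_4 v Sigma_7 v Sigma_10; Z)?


For a wedge X v Y: reduced H_k(X v Y) = H_k(X) + H_k(Y).
Each Sigma_g contributes b_1 = 2g.
b_1 = 8 + 14 + 20 = 42

42


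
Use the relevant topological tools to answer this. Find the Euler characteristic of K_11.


K_11: V = 11, E = C(11,2) = 55.
chi = V - E = 11 - 55 = -44

-44


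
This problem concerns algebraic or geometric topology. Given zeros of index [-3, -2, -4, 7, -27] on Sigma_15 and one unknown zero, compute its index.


Poincare-Hopf: sum of indices = chi(M).
chi(Sigma_15) = 2 - 2*15 = -28.
Sum of known indices = -29.
x = chi - (sum known) = -28 - (-29) = 1

1


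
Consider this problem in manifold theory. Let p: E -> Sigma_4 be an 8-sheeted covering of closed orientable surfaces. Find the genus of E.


For an n-sheeted cover: chi(E) = n * chi(B).
chi(Sigma_4) = 2 - 2*4 = -6.
chi(E) = 8 * (-6) = -48.
genus(E) = (2 - chi(E))/2 = (2 - (-48))/2 = 50/2 = 25

25


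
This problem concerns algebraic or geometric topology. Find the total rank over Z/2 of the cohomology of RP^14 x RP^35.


dim H^*(RP^n; Z/2) = n+1 (one Z/2 in each degree 0..n).
Total Betti number is multiplicative.
Total = (14+1) * (35+1) = 15 * 36 = 540

540


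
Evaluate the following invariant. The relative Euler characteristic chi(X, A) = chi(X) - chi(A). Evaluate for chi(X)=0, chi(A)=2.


Relative Euler characteristic: chi(X, A) = chi(X) - chi(A).
= 0 - (2) = -2

-2


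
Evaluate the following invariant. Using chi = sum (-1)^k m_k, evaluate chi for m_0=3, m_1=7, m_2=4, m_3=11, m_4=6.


Morse theory: chi(M) = sum_k (-1)^k m_k where m_k = #(index-k critical points).
= (3) + (-7) + (4) + (-11) + (6) = -5

-5


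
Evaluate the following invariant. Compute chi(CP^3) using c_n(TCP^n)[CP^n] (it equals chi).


For any closed oriented manifold, <e(TM),[M]> = chi(M).
chi(CP^3) = 3+1 = 4

4


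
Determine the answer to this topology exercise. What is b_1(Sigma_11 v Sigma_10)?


For a wedge: H_1(A v B) = H_1(A) + H_1(B).
b_1(Sigma_11) = 22, b_1(Sigma_10) = 20.
b_1 = 22 + 20 = 42

42


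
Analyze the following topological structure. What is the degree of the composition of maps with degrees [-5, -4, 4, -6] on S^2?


Degree is multiplicative: deg(composition) = product of degrees.
= (-5) * (-4) * (4) * (-6) = -480

-480


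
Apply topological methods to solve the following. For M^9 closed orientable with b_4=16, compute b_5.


Poincare duality for closed orientable n-manifolds: b_k = b_{n-k}.
Here n = 9, so b_5 = b_4 = 16

16


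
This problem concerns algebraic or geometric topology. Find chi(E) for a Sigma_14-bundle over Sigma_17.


For a fiber bundle F -> E -> B (with CW structure): chi(E) = chi(B) * chi(F).
chi(Sigma_17) = -32, chi(Sigma_14) = -26.
chi(E) = (-32) * (-26) = 832

832


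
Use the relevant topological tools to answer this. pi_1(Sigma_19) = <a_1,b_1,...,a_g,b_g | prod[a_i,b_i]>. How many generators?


Standard presentation: pi_1(Sigma_g) = <a_1,b_1,...,a_g,b_g | [a_1,b_1]...[a_g,b_g] = 1>.
Number of generators = 2g = 2*19 = 38

38


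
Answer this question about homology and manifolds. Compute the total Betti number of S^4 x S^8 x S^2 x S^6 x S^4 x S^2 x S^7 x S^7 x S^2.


Total Betti number is multiplicative under products.
Each S^d (d>=1) has total Betti number 2.
There are 9 sphere factors.
Total = 2^9 = 512

512


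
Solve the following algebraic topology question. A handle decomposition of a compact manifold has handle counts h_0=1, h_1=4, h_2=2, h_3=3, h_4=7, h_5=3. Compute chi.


Handles of index k contribute (-1)^k to chi (same as CW cells).
chi = (1) + (-4) + (2) + (-3) + (7) + (-3) = 0

0


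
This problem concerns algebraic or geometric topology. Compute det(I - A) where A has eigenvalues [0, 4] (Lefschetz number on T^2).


For a torus self-map: L(f) = det(I - A) where A acts on H_1.
L(f) = (1-0) * (1-4) = 1 * -3 = -3

-3


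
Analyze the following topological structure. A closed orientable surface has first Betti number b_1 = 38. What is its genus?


For a closed orientable surface: b_1 = 2g.
38 = 2g
g = 38 / 2 = 19

19


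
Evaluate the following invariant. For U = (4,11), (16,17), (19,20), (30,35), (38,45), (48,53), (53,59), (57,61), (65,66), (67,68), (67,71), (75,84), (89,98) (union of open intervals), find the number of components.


Sort and merge overlapping open intervals.
Merged: (4,11), (16,17), (19,20), (30,35), (38,45), (48,53), (53,61), (65,66), (67,71), (75,84), (89,98).
Number of components = 11

11


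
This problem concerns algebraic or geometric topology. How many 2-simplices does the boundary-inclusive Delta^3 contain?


Delta^3 has 3+1 vertices. A 2-face is a choice of 2+1 vertices.
f_2 = C(3+1, 2+1) = C(4,3) = 4

4


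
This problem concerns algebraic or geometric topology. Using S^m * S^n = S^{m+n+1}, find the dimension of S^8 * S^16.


Join of spheres: S^m * S^n = S^{m+n+1}.
dim = 8 + 16 + 1 = 25

25


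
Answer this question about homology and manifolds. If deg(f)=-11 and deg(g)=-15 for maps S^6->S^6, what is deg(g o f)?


Degree is multiplicative under composition: deg(g o f) = deg(g) * deg(f).
= -15 * -11 = 165

165


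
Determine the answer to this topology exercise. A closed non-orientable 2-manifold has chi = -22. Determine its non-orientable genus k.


chi = 2 - k for closed non-orientable surfaces with k crosscaps.
-22 = 2 - k
k = 2 - (-22) = 24

24


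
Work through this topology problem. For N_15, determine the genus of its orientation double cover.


chi(N_15) = 2 - 15 = -13.
Double cover: chi(Sigma_g) = 2 * chi(N_15) = 2*(-13) = -26.
2 - 2g = -26, so g = (2 - (-26))/2 = 28/2 = 14

14


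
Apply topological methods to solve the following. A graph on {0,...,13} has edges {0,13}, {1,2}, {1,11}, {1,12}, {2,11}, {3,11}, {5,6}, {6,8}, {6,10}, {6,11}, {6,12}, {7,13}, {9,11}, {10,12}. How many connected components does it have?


Run DFS/union-find over 14 vertices.
V = 14, E = 14.
Number of components = 3

3


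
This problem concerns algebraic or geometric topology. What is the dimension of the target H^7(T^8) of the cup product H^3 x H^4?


Cup product: H^p x H^q -> H^{p+q}; here p+q = 3+4 = 7.
rank H^k(T^n) = C(n,k).
C(8,7) = 8

8


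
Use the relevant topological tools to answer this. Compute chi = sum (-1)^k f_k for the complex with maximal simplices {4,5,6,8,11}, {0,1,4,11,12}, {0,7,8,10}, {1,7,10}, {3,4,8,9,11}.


Enumerate all faces; f-vector: f_0=12, f_1=34, f_2=34, f_3=16, f_4=3.
chi = sum (-1)^k f_k = -1

-1


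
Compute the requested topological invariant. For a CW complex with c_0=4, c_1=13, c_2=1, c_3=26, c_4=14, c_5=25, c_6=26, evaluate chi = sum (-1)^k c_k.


chi = sum_k (-1)^k c_k.
= (-1)^0*4 + (-1)^1*13 + (-1)^2*1 + (-1)^3*26 + (-1)^4*14 + (-1)^5*25 + (-1)^6*26
= (4) + (-13) + (1) + (-26) + (14) + (-25) + (26)
= -19

-19


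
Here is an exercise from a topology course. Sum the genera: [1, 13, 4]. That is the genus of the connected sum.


Genus is additive under connected sum of orientable surfaces.
g = 1 + 13 + 4 = 18

18


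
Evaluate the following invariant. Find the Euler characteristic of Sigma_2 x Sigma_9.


chi(Sigma_2) = 2 - 2*2 = -2
chi(Sigma_9) = 2 - 2*9 = -16
chi(product) = (-2) * (-16) = 32

32


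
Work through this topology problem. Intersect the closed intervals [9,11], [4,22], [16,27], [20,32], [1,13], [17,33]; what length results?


Intersection = [max(a_i), min(b_i)] = [20, 11].
Since 20 > 11, the intersection is empty.
Length = 0

0


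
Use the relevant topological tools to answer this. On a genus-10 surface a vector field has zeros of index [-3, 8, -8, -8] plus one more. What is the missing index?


Poincare-Hopf: sum of indices = chi(M).
chi(Sigma_10) = 2 - 2*10 = -18.
Sum of known indices = -11.
x = chi - (sum known) = -18 - (-11) = -7

-7


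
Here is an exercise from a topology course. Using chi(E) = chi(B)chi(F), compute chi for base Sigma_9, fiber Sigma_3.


For a fiber bundle F -> E -> B (with CW structure): chi(E) = chi(B) * chi(F).
chi(Sigma_9) = -16, chi(Sigma_3) = -4.
chi(E) = (-16) * (-4) = 64

64


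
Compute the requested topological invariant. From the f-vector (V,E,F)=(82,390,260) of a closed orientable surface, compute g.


chi = V - E + F = 82 - 390 + 260 = -48
For orientable closed surface: chi = 2 - 2g, so g = (2 - chi)/2.
g = (2 - (-48)) / 2 = 50 / 2 = 25

25


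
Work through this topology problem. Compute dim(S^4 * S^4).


Join of spheres: S^m * S^n = S^{m+n+1}.
dim = 4 + 4 + 1 = 9

9


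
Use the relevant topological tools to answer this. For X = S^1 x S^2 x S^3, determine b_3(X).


Each S^d has Poincare polynomial 1 + t^d.
The product S^1 x S^2 x S^3 has Poincare polynomial prod(1+t^d_i).
Expanding: b_0=1, b_1=1, b_2=1, b_3=2, b_4=1, b_5=1, b_6=1.
b_3 = 2

2


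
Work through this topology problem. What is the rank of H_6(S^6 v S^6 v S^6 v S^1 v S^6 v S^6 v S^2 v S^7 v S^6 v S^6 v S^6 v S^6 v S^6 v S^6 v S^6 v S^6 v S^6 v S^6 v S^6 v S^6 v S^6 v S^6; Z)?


For a wedge of spheres, H_k (k>0) is free on one generator per sphere of dimension k.
Spheres of dimension 6: count = 19.
b_6 = 19

19


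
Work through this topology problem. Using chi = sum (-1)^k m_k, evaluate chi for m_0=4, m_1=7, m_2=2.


Morse theory: chi(M) = sum_k (-1)^k m_k where m_k = #(index-k critical points).
= (4) + (-7) + (2) = -1

-1


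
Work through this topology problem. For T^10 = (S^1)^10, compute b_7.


By the Kunneth formula, b_k(T^n) = C(n,k).
b_7(T^10) = C(10,7).
C(10,7) = 10!/(7!*3!) = 120

120


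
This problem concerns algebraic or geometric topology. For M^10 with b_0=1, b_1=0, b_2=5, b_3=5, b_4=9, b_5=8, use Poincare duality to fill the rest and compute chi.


By Poincare duality b_k = b_{10-k}, so full Betti numbers: b_0=1, b_1=0, b_2=5, b_3=5, b_4=9, b_5=8, b_6=9, b_7=5, b_8=5, b_9=0, b_10=1.
chi = sum (-1)^k b_k = 12

12


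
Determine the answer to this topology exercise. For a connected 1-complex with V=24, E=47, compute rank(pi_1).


For a connected graph: rank(pi_1) = b_1 = E - V + 1 = 1 - chi.
chi = V - E = 24 - 47 = -23.
rank = 1 - (-23) = 47 - 24 + 1 = 24

24


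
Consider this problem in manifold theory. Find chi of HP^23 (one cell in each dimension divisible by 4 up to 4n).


HP^23 has one cell in each dimension 0, 4, ..., 4*23 (23+1 cells, all even-dim).
chi = 23 + 1 = 24

24


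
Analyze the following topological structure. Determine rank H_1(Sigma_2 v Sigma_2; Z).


For a wedge: H_1(A v B) = H_1(A) + H_1(B).
b_1(Sigma_2) = 4, b_1(Sigma_2) = 4.
b_1 = 4 + 4 = 8

8


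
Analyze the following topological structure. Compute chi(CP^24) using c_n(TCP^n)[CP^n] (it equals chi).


For any closed oriented manifold, <e(TM),[M]> = chi(M).
chi(CP^24) = 24+1 = 25

25


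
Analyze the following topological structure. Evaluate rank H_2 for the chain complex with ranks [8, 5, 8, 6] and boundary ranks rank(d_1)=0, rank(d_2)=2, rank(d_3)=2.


rank H_k = rank(ker d_k) - rank(im d_{k+1}).
rank(ker d_2) = rank(C_2) - rank(d_2) = 8 - 2 = 6.
rank(im d_{2+1}) = 2.
rank H_2 = 6 - 2 = 4

4


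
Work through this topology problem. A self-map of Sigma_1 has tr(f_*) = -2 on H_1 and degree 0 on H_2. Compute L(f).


L(f) = tr(f_0*) - tr(f_1*) + tr(f_2*).
= 1 - (-2) + (0)
= 3

3


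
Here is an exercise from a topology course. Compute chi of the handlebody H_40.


A genus-g handlebody deformation retracts to a wedge of g circles.
chi(vee_g S^1) = 1 - g.
chi(H_40) = 1 - 40 = -39

-39


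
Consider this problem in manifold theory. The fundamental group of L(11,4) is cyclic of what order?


pi_1(L(p,q)) = Z/pZ for any q coprime to p.
|pi_1(L(11,4))| = 11

11


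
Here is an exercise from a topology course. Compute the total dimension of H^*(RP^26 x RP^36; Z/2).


dim H^*(RP^n; Z/2) = n+1 (one Z/2 in each degree 0..n).
Total Betti number is multiplicative.
Total = (26+1) * (36+1) = 27 * 37 = 999

999


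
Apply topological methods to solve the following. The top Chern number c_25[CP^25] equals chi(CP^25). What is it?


For any closed oriented manifold, <e(TM),[M]> = chi(M).
chi(CP^25) = 25+1 = 26

26


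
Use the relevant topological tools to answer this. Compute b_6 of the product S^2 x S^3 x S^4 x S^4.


Each S^d has Poincare polynomial 1 + t^d.
The product S^2 x S^3 x S^4 x S^4 has Poincare polynomial prod(1+t^d_i).
Expanding: b_0=1, b_2=1, b_3=1, b_4=2, b_5=1, b_6=2, b_7=2, b_8=1, b_9=2, b_10=1, b_11=1, b_13=1.
b_6 = 2

2


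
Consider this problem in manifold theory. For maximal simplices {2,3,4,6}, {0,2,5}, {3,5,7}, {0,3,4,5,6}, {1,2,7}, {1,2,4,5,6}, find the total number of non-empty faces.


Each maximal simplex on m vertices has 2^m - 1 nonempty faces.
Take the union (dedupe shared faces).
Total distinct faces = 68

68


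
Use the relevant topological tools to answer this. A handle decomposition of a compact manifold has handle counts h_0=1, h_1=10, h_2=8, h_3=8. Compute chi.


Handles of index k contribute (-1)^k to chi (same as CW cells).
chi = (1) + (-10) + (8) + (-8) = -9

-9


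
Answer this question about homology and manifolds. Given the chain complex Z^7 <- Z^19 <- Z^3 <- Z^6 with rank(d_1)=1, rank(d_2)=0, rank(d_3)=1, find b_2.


rank H_k = rank(ker d_k) - rank(im d_{k+1}).
rank(ker d_2) = rank(C_2) - rank(d_2) = 3 - 0 = 3.
rank(im d_{2+1}) = 1.
rank H_2 = 3 - 1 = 2

2


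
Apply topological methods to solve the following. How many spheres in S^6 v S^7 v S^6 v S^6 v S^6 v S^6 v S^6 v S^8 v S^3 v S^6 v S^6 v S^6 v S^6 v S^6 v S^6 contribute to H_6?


For a wedge of spheres, H_k (k>0) is free on one generator per sphere of dimension k.
Spheres of dimension 6: count = 12.
b_6 = 12

12


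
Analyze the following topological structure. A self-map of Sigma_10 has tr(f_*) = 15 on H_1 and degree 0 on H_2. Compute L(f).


L(f) = tr(f_0*) - tr(f_1*) + tr(f_2*).
= 1 - (15) + (0)
= -14

-14


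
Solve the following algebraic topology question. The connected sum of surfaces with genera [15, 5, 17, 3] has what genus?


Genus is additive under connected sum of orientable surfaces.
g = 15 + 5 + 17 + 3 = 40

40


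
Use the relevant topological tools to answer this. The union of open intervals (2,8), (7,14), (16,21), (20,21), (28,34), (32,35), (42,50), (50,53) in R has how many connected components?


Sort and merge overlapping open intervals.
Merged: (2,14), (16,21), (28,35), (42,50), (50,53).
Number of components = 5

5


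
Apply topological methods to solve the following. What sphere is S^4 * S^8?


Join of spheres: S^m * S^n = S^{m+n+1}.
dim = 4 + 8 + 1 = 13

13


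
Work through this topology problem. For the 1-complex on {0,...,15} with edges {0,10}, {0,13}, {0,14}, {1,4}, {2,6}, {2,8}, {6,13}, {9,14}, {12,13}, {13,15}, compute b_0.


Run DFS/union-find over 16 vertices.
V = 16, E = 10.
Number of components = 6

6


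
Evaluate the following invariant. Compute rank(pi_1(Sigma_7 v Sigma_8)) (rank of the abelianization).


For a wedge: H_1(A v B) = H_1(A) + H_1(B).
b_1(Sigma_7) = 14, b_1(Sigma_8) = 16.
b_1 = 14 + 16 = 30

30


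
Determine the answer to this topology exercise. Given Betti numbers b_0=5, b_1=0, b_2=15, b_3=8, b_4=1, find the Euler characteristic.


chi = sum_k (-1)^k b_k.
= (5) + (0) + (15) + (-8) + (1)
= 13

13


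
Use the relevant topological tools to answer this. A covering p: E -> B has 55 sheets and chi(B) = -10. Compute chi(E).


For a finite covering: chi(E) = (number of sheets) * chi(B).
chi(E) = 55 * (-10) = -550

-550


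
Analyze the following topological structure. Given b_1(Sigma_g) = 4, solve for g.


For a closed orientable surface: b_1 = 2g.
4 = 2g
g = 4 / 2 = 2

2


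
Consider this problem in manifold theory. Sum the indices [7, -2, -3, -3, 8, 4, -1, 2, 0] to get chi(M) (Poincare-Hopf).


Poincare-Hopf: chi(M) = sum of indices of zeros.
chi = (7) + (-2) + (-3) + (-3) + (8) + (4) + (-1) + (2) + (0) = 12

12


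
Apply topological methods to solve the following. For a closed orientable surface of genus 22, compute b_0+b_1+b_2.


For Sigma_22: b_0 = 1, b_1 = 2g = 44, b_2 = 1.
Total = 1 + 44 + 1 = 46

46


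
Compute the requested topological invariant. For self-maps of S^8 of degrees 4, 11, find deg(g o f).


Degree is multiplicative under composition: deg(g o f) = deg(g) * deg(f).
= 11 * 4 = 44

44


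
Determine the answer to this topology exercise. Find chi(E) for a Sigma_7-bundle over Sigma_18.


For a fiber bundle F -> E -> B (with CW structure): chi(E) = chi(B) * chi(F).
chi(Sigma_18) = -34, chi(Sigma_7) = -12.
chi(E) = (-34) * (-12) = 408

408


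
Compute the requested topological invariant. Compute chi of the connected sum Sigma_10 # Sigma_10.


chi(Sigma_10) = 2 - 2*10 = -18
chi(Sigma_10) = 2 - 2*10 = -18
For surfaces: chi(A#B) = chi(A) + chi(B) - 2.
chi = -18 + -18 - 2 = -38

-38


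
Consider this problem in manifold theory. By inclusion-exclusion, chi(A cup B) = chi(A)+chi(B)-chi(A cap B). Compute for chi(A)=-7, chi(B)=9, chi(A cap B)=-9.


chi(A cup B) = chi(A) + chi(B) - chi(A cap B)
= -7 + (9) - (-9)
= 11

11


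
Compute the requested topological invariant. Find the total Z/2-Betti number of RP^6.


H^k(RP^6; Z/2) = Z/2 for each 0 <= k <= 6.
Total dimension = 6 + 1 = 7

7


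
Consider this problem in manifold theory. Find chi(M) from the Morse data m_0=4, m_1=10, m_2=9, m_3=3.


Morse theory: chi(M) = sum_k (-1)^k m_k where m_k = #(index-k critical points).
= (4) + (-10) + (9) + (-3) = 0

0


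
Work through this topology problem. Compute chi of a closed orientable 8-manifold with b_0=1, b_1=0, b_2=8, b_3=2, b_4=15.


By Poincare duality b_k = b_{8-k}, so full Betti numbers: b_0=1, b_1=0, b_2=8, b_3=2, b_4=15, b_5=2, b_6=8, b_7=0, b_8=1.
chi = sum (-1)^k b_k = 29

29


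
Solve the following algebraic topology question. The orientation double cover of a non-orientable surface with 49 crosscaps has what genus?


chi(N_49) = 2 - 49 = -47.
Double cover: chi(Sigma_g) = 2 * chi(N_49) = 2*(-47) = -94.
2 - 2g = -94, so g = (2 - (-94))/2 = 96/2 = 48

48


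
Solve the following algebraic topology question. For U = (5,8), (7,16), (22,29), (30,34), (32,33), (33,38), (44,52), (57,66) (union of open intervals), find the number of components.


Sort and merge overlapping open intervals.
Merged: (5,16), (22,29), (30,38), (44,52), (57,66).
Number of components = 5

5
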